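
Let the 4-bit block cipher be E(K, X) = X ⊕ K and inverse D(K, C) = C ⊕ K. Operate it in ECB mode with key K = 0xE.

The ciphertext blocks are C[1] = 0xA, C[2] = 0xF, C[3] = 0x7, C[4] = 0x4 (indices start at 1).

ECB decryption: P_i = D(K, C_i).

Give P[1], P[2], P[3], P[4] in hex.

P[1] = 0x4, P[2] = 0x1, P[3] = 0x9, P[4] = 0xA

P[1]: D(K, 0xA) = 0x4.
P[2]: D(K, 0xF) = 0x1.
P[3]: D(K, 0x7) = 0x9.
P[4]: D(K, 0x4) = 0xA.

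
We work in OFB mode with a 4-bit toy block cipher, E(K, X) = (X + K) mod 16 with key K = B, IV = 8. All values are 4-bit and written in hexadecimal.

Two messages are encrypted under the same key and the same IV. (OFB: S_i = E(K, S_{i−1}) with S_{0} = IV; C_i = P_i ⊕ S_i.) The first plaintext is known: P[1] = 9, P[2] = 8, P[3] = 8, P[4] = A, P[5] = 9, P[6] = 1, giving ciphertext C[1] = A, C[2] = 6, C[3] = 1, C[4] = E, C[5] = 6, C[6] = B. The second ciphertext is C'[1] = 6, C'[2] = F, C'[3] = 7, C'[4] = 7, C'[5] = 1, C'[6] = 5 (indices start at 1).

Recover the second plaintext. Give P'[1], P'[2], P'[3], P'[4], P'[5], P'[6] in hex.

In OFB with a reused IV, both messages share the same keystream S_i, so C_i ⊕ C'_i = P_i ⊕ P'_i and thus P'_i = P_i ⊕ C_i ⊕ C'_i.
P'[1]: 9 ⊕ A ⊕ 6 = 5.
P'[2]: 8 ⊕ 6 ⊕ F = 1.
P'[3]: 8 ⊕ 1 ⊕ 7 = E.
P'[4]: A ⊕ E ⊕ 7 = 3.
P'[5]: 9 ⊕ 6 ⊕ 1 = E.
P'[6]: 1 ⊕ B ⊕ 5 = F.

P'[1] = 5, P'[2] = 1, P'[3] = E, P'[4] = 3, P'[5] = E, P'[6] = F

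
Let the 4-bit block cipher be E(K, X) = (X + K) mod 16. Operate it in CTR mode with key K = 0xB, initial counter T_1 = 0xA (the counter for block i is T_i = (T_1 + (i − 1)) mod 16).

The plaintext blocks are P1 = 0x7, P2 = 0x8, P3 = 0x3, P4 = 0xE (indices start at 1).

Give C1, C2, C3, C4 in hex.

CTR encryption: S_i = E(K, T_i) where T_i is the counter for block i; C_i = P_i ⊕ S_i.
C1: T = 0xA, S = E(K, T) = 0x5; 0x7 ⊕ 0x5 = 0x2.
C2: T = 0xB, S = E(K, T) = 0x6; 0x8 ⊕ 0x6 = 0xE.
C3: T = 0xC, S = E(K, T) = 0x7; 0x3 ⊕ 0x7 = 0x4.
C4: T = 0xD, S = E(K, T) = 0x8; 0xE ⊕ 0x8 = 0x6.

C1 = 0x2, C2 = 0xE, C3 = 0x4, C4 = 0x6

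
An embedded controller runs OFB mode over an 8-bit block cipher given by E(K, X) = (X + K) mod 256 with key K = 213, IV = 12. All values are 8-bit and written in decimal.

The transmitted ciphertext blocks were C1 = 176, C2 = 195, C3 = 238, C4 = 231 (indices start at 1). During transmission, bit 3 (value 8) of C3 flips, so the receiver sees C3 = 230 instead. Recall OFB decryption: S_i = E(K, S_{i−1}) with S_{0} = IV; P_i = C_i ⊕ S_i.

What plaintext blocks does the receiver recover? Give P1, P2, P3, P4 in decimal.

P1 = 81, P2 = 117, P3 = 109, P4 = 135

Only C3 changed, to 230. In OFB, a change in C_i flips the same bit in P_i only; the keystream is unaffected. Decrypting the received ciphertext:
P1: S = E(K, 12) = 225; 176 ⊕ 225 = 81.
P2: S = E(K, 225) = 182; 195 ⊕ 182 = 117.
P3: S = E(K, 182) = 139; 230 ⊕ 139 = 109.
P4: S = E(K, 139) = 96; 231 ⊕ 96 = 135.
Blocks that differ from the original plaintext: P3.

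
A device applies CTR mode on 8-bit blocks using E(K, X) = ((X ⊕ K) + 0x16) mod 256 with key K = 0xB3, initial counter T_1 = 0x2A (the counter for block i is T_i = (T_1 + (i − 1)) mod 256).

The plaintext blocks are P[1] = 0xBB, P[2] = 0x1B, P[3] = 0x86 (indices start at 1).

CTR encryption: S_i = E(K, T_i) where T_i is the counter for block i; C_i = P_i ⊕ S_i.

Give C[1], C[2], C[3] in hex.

C[1] = 0x14, C[2] = 0xB5, C[3] = 0x33

C[1]: T = 0x2A, S = E(K, T) = 0xAF; 0xBB ⊕ 0xAF = 0x14.
C[2]: T = 0x2B, S = E(K, T) = 0xAE; 0x1B ⊕ 0xAE = 0xB5.
C[3]: T = 0x2C, S = E(K, T) = 0xB5; 0x86 ⊕ 0xB5 = 0x33.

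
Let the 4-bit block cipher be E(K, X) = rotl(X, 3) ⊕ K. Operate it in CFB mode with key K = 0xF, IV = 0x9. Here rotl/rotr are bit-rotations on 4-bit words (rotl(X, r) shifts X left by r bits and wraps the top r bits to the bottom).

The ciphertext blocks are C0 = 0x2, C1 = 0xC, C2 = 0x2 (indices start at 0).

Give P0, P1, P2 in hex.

CFB decryption: P_i = C_i ⊕ E(K, C_{i−1}), with C_{−1} = IV.
P0: E(K, 0x9) = 0x3; 0x2 ⊕ 0x3 = 0x1.
P1: E(K, 0x2) = 0xE; 0xC ⊕ 0xE = 0x2.
P2: E(K, 0xC) = 0x9; 0x2 ⊕ 0x9 = 0xB.

P0 = 0x1, P1 = 0x2, P2 = 0xB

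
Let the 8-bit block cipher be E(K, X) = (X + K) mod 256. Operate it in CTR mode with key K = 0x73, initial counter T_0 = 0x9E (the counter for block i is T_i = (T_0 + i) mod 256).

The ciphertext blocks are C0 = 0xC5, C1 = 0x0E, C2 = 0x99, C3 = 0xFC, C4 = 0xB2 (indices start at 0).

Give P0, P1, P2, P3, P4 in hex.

P0 = 0xD4, P1 = 0x1C, P2 = 0x8A, P3 = 0xE8, P4 = 0xA7

CTR decryption: S_i = E(K, T_i) where T_i is the counter for block i; P_i = C_i ⊕ S_i.
P0: T = 0x9E, S = E(K, T) = 0x11; 0xC5 ⊕ 0x11 = 0xD4.
P1: T = 0x9F, S = E(K, T) = 0x12; 0x0E ⊕ 0x12 = 0x1C.
P2: T = 0xA0, S = E(K, T) = 0x13; 0x99 ⊕ 0x13 = 0x8A.
P3: T = 0xA1, S = E(K, T) = 0x14; 0xFC ⊕ 0x14 = 0xE8.
P4: T = 0xA2, S = E(K, T) = 0x15; 0xB2 ⊕ 0x15 = 0xA7.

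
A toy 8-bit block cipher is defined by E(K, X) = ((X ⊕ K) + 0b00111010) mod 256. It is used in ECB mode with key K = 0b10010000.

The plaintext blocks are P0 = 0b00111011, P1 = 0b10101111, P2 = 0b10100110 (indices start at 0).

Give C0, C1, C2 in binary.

ECB encryption: C_i = E(K, P_i).
C0: E(K, 0b00111011) = 0b11100101.
C1: E(K, 0b10101111) = 0b01111001.
C2: E(K, 0b10100110) = 0b01110000.

C0 = 0b11100101, C1 = 0b01111001, C2 = 0b01110000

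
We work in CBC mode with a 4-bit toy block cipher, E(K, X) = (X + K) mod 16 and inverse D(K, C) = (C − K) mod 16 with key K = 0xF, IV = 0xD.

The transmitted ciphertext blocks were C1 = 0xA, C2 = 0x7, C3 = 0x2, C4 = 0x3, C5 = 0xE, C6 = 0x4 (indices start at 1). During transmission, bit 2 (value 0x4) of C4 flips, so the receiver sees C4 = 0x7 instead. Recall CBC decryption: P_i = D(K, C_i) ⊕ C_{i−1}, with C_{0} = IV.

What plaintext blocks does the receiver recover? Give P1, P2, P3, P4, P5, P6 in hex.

Only C4 changed, to 0x7. In CBC, a change in C_i garbles P_i and flips the same bit in P_{i+1}. Decrypting the received ciphertext:
P1: D(K, 0xA) = 0xB; 0xB ⊕ 0xD = 0x6.
P2: D(K, 0x7) = 0x8; 0x8 ⊕ 0xA = 0x2.
P3: D(K, 0x2) = 0x3; 0x3 ⊕ 0x7 = 0x4.
P4: D(K, 0x7) = 0x8; 0x8 ⊕ 0x2 = 0xA.
P5: D(K, 0xE) = 0xF; 0xF ⊕ 0x7 = 0x8.
P6: D(K, 0x4) = 0x5; 0x5 ⊕ 0xE = 0xB.
Blocks that differ from the original plaintext: P4, P5.

P1 = 0x6, P2 = 0x2, P3 = 0x4, P4 = 0xA, P5 = 0x8, P6 = 0xB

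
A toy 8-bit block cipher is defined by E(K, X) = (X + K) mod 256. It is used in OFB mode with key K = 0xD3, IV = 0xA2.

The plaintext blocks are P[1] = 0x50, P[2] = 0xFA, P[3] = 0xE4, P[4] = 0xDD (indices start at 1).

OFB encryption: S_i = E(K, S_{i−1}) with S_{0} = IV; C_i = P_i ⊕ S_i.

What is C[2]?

C[1]: S = E(K, 0xA2) = 0x75; 0x50 ⊕ 0x75 = 0x25.
C[2]: S = E(K, 0x75) = 0x48; 0xFA ⊕ 0x48 = 0xB2.

C[2] = 0xB2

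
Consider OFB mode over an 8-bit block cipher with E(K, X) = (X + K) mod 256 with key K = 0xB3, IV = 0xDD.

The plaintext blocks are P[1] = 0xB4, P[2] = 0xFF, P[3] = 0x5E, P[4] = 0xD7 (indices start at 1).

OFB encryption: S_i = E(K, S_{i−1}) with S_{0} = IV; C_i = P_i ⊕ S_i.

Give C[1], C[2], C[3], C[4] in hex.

C[1]: S = E(K, 0xDD) = 0x90; 0xB4 ⊕ 0x90 = 0x24.
C[2]: S = E(K, 0x90) = 0x43; 0xFF ⊕ 0x43 = 0xBC.
C[3]: S = E(K, 0x43) = 0xF6; 0x5E ⊕ 0xF6 = 0xA8.
C[4]: S = E(K, 0xF6) = 0xA9; 0xD7 ⊕ 0xA9 = 0x7E.

C[1] = 0x24, C[2] = 0xBC, C[3] = 0xA8, C[4] = 0x7E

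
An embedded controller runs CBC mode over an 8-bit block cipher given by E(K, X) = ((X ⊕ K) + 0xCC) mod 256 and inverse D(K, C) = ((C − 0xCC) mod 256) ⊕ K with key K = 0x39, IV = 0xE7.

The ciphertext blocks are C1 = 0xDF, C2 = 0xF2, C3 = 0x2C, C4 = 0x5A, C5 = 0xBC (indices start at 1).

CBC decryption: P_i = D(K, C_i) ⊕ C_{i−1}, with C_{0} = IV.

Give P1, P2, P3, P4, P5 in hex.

P1 = 0xCD, P2 = 0xC0, P3 = 0xAB, P4 = 0x9B, P5 = 0x93

P1: D(K, 0xDF) = 0x2A; 0x2A ⊕ 0xE7 = 0xCD.
P2: D(K, 0xF2) = 0x1F; 0x1F ⊕ 0xDF = 0xC0.
P3: D(K, 0x2C) = 0x59; 0x59 ⊕ 0xF2 = 0xAB.
P4: D(K, 0x5A) = 0xB7; 0xB7 ⊕ 0x2C = 0x9B.
P5: D(K, 0xBC) = 0xC9; 0xC9 ⊕ 0x5A = 0x93.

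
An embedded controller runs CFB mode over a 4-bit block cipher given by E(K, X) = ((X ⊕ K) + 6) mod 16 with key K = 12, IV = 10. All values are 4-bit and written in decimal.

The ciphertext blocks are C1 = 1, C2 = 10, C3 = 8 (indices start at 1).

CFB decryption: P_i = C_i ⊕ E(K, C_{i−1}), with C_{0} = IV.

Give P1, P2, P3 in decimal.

P1 = 13, P2 = 9, P3 = 4

P1: E(K, 10) = 12; 1 ⊕ 12 = 13.
P2: E(K, 1) = 3; 10 ⊕ 3 = 9.
P3: E(K, 10) = 12; 8 ⊕ 12 = 4.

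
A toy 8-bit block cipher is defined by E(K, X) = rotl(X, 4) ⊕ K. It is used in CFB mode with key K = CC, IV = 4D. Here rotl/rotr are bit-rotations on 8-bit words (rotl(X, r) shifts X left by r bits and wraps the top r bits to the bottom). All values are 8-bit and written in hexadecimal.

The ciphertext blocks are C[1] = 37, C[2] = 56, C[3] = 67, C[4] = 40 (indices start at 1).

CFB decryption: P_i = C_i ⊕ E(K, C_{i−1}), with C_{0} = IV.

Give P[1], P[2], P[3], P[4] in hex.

P[1] = 2F, P[2] = E9, P[3] = CE, P[4] = FA

P[1]: E(K, 4D) = 18; 37 ⊕ 18 = 2F.
P[2]: E(K, 37) = BF; 56 ⊕ BF = E9.
P[3]: E(K, 56) = A9; 67 ⊕ A9 = CE.
P[4]: E(K, 67) = BA; 40 ⊕ BA = FA.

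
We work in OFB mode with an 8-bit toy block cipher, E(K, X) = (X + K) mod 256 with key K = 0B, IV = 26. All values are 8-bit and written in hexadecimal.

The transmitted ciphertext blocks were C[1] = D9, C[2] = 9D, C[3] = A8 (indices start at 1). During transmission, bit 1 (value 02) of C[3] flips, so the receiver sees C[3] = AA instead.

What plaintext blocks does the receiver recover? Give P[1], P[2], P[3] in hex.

OFB decryption: S_i = E(K, S_{i−1}) with S_{0} = IV; P_i = C_i ⊕ S_i.
Only C[3] changed, to AA. In OFB, a change in C_i flips the same bit in P_i only; the keystream is unaffected. Decrypting the received ciphertext:
P[1]: S = E(K, 26) = 31; D9 ⊕ 31 = E8.
P[2]: S = E(K, 31) = 3C; 9D ⊕ 3C = A1.
P[3]: S = E(K, 3C) = 47; AA ⊕ 47 = ED.
Blocks that differ from the original plaintext: P[3].

P[1] = E8, P[2] = A1, P[3] = ED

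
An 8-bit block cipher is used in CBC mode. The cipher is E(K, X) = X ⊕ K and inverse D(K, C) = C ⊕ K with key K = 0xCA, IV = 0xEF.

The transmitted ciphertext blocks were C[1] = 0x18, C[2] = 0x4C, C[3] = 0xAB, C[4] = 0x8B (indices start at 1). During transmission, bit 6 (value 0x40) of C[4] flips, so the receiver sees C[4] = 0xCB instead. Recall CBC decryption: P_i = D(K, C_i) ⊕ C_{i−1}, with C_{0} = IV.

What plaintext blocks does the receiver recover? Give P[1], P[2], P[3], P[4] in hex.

Only C[4] changed, to 0xCB. In CBC, a change in C_i garbles P_i and flips the same bit in P_{i+1}. Decrypting the received ciphertext:
P[1]: D(K, 0x18) = 0xD2; 0xD2 ⊕ 0xEF = 0x3D.
P[2]: D(K, 0x4C) = 0x86; 0x86 ⊕ 0x18 = 0x9E.
P[3]: D(K, 0xAB) = 0x61; 0x61 ⊕ 0x4C = 0x2D.
P[4]: D(K, 0xCB) = 0x01; 0x01 ⊕ 0xAB = 0xAA.
Blocks that differ from the original plaintext: P[4].

P[1] = 0x3D, P[2] = 0x9E, P[3] = 0x2D, P[4] = 0xAA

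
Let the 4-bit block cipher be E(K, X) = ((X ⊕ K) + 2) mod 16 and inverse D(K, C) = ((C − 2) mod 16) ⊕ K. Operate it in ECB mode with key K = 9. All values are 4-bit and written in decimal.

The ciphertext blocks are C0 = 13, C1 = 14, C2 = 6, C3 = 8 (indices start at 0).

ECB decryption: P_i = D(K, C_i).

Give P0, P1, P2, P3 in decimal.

P0 = 2, P1 = 5, P2 = 13, P3 = 15

P0: D(K, 13) = 2.
P1: D(K, 14) = 5.
P2: D(K, 6) = 13.
P3: D(K, 8) = 15.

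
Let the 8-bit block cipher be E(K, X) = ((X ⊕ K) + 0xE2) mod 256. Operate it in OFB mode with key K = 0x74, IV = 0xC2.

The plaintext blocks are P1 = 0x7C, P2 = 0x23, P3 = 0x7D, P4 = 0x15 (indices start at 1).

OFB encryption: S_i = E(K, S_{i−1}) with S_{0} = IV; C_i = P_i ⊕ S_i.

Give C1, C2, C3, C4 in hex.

C1 = 0xE4, C2 = 0xED, C3 = 0xE1, C4 = 0xDF

C1: S = E(K, 0xC2) = 0x98; 0x7C ⊕ 0x98 = 0xE4.
C2: S = E(K, 0x98) = 0xCE; 0x23 ⊕ 0xCE = 0xED.
C3: S = E(K, 0xCE) = 0x9C; 0x7D ⊕ 0x9C = 0xE1.
C4: S = E(K, 0x9C) = 0xCA; 0x15 ⊕ 0xCA = 0xDF.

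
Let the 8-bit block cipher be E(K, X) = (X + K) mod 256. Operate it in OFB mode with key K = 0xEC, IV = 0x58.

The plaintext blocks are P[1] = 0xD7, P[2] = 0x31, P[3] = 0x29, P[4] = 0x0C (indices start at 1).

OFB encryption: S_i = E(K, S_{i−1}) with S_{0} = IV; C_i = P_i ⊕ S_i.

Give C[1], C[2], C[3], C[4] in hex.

C[1] = 0x93, C[2] = 0x01, C[3] = 0x35, C[4] = 0x04

C[1]: S = E(K, 0x58) = 0x44; 0xD7 ⊕ 0x44 = 0x93.
C[2]: S = E(K, 0x44) = 0x30; 0x31 ⊕ 0x30 = 0x01.
C[3]: S = E(K, 0x30) = 0x1C; 0x29 ⊕ 0x1C = 0x35.
C[4]: S = E(K, 0x1C) = 0x08; 0x0C ⊕ 0x08 = 0x04.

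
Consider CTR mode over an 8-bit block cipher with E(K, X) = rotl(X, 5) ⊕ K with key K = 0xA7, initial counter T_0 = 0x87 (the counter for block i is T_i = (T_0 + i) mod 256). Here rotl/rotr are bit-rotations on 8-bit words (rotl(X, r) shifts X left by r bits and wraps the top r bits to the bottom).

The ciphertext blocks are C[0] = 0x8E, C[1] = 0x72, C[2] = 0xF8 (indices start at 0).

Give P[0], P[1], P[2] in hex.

P[0] = 0xD9, P[1] = 0xC4, P[2] = 0x6E

CTR decryption: S_i = E(K, T_i) where T_i is the counter for block i; P_i = C_i ⊕ S_i.
P[0]: T = 0x87, S = E(K, T) = 0x57; 0x8E ⊕ 0x57 = 0xD9.
P[1]: T = 0x88, S = E(K, T) = 0xB6; 0x72 ⊕ 0xB6 = 0xC4.
P[2]: T = 0x89, S = E(K, T) = 0x96; 0xF8 ⊕ 0x96 = 0x6E.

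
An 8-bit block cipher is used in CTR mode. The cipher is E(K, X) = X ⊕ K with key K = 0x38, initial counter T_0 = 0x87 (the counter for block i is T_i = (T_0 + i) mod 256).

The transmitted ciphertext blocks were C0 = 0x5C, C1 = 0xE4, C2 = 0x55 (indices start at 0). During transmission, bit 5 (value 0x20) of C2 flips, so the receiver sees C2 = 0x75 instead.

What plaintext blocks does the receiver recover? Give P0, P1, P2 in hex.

P0 = 0xE3, P1 = 0x54, P2 = 0xC4

CTR decryption: S_i = E(K, T_i) where T_i is the counter for block i; P_i = C_i ⊕ S_i.
Only C2 changed, to 0x75. In CTR, a change in C_i flips the same bit in P_i only; the keystream is unaffected. Decrypting the received ciphertext:
P0: T = 0x87, S = E(K, T) = 0xBF; 0x5C ⊕ 0xBF = 0xE3.
P1: T = 0x88, S = E(K, T) = 0xB0; 0xE4 ⊕ 0xB0 = 0x54.
P2: T = 0x89, S = E(K, T) = 0xB1; 0x75 ⊕ 0xB1 = 0xC4.
Blocks that differ from the original plaintext: P2.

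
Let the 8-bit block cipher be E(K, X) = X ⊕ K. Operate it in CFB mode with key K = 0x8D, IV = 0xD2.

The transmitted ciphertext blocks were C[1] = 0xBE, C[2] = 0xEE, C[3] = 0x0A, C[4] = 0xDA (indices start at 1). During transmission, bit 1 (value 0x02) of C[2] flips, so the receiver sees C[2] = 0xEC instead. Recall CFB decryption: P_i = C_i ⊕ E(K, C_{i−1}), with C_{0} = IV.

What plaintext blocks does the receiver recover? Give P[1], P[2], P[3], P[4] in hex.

Only C[2] changed, to 0xEC. In CFB, a change in C_i flips the same bit in P_i and garbles P_{i+1}. Decrypting the received ciphertext:
P[1]: E(K, 0xD2) = 0x5F; 0xBE ⊕ 0x5F = 0xE1.
P[2]: E(K, 0xBE) = 0x33; 0xEC ⊕ 0x33 = 0xDF.
P[3]: E(K, 0xEC) = 0x61; 0x0A ⊕ 0x61 = 0x6B.
P[4]: E(K, 0x0A) = 0x87; 0xDA ⊕ 0x87 = 0x5D.
Blocks that differ from the original plaintext: P[2], P[3].

P[1] = 0xE1, P[2] = 0xDF, P[3] = 0x6B, P[4] = 0x5D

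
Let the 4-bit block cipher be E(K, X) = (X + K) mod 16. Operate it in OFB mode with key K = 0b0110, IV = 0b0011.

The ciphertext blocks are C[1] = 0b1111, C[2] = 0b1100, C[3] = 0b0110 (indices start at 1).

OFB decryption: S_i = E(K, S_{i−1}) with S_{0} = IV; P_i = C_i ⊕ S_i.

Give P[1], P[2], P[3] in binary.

P[1]: S = E(K, 0b0011) = 0b1001; 0b1111 ⊕ 0b1001 = 0b0110.
P[2]: S = E(K, 0b1001) = 0b1111; 0b1100 ⊕ 0b1111 = 0b0011.
P[3]: S = E(K, 0b1111) = 0b0101; 0b0110 ⊕ 0b0101 = 0b0011.

P[1] = 0b0110, P[2] = 0b0011, P[3] = 0b0011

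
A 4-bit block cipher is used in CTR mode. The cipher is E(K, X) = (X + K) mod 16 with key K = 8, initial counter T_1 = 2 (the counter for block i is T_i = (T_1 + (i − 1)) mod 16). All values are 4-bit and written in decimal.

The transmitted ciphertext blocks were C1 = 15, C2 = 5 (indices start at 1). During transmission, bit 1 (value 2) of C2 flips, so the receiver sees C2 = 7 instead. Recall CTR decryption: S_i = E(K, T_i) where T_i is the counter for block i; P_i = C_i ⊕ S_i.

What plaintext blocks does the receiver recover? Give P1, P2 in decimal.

Only C2 changed, to 7. In CTR, a change in C_i flips the same bit in P_i only; the keystream is unaffected. Decrypting the received ciphertext:
P1: T = 2, S = E(K, T) = 10; 15 ⊕ 10 = 5.
P2: T = 3, S = E(K, T) = 11; 7 ⊕ 11 = 12.
Blocks that differ from the original plaintext: P2.

P1 = 5, P2 = 12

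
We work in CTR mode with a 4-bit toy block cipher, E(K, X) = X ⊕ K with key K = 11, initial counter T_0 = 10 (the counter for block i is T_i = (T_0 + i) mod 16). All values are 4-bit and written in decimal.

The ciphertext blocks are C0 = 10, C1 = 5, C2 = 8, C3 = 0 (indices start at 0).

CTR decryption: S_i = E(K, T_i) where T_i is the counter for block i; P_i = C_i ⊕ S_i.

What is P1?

P1 = 5

P1: T = 11, S = E(K, T) = 0; 5 ⊕ 0 = 5.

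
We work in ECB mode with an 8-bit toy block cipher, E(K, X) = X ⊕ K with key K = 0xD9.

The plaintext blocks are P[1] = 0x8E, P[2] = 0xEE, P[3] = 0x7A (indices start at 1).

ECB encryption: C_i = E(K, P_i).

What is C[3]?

C[3] = 0xA3

C[3]: E(K, 0x7A) = 0xA3.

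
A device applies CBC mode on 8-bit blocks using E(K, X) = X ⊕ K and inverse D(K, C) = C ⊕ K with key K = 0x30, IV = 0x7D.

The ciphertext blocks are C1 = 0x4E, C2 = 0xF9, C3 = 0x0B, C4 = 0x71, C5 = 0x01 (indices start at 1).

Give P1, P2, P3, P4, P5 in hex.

CBC decryption: P_i = D(K, C_i) ⊕ C_{i−1}, with C_{0} = IV.
P1: D(K, 0x4E) = 0x7E; 0x7E ⊕ 0x7D = 0x03.
P2: D(K, 0xF9) = 0xC9; 0xC9 ⊕ 0x4E = 0x87.
P3: D(K, 0x0B) = 0x3B; 0x3B ⊕ 0xF9 = 0xC2.
P4: D(K, 0x71) = 0x41; 0x41 ⊕ 0x0B = 0x4A.
P5: D(K, 0x01) = 0x31; 0x31 ⊕ 0x71 = 0x40.

P1 = 0x03, P2 = 0x87, P3 = 0xC2, P4 = 0x4A, P5 = 0x40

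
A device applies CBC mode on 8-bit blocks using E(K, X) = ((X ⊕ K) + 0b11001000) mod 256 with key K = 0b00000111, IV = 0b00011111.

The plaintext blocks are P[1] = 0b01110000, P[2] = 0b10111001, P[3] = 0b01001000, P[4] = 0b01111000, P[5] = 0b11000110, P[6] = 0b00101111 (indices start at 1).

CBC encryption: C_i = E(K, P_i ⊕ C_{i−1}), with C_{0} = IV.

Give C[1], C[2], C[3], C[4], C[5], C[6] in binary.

C[1]: P[1] ⊕ 0b00011111 = 0b01101111; E(K, 0b01101111) = 0b00110000.
C[2]: P[2] ⊕ 0b00110000 = 0b10001001; E(K, 0b10001001) = 0b01010110.
C[3]: P[3] ⊕ 0b01010110 = 0b00011110; E(K, 0b00011110) = 0b11100001.
C[4]: P[4] ⊕ 0b11100001 = 0b10011001; E(K, 0b10011001) = 0b01100110.
C[5]: P[5] ⊕ 0b01100110 = 0b10100000; E(K, 0b10100000) = 0b01101111.
C[6]: P[6] ⊕ 0b01101111 = 0b01000000; E(K, 0b01000000) = 0b00001111.

C[1] = 0b00110000, C[2] = 0b01010110, C[3] = 0b11100001, C[4] = 0b01100110, C[5] = 0b01101111, C[6] = 0b00001111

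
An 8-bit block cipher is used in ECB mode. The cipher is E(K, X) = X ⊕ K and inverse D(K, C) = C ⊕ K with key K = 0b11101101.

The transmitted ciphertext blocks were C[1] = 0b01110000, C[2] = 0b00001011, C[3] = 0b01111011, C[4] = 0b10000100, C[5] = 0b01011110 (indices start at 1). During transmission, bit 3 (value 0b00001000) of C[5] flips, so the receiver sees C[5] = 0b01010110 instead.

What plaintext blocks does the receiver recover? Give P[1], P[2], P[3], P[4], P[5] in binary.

ECB decryption: P_i = D(K, C_i).
Only C[5] changed, to 0b01010110. In ECB, a change in C_i affects only P_i. Decrypting the received ciphertext:
P[1]: D(K, 0b01110000) = 0b10011101.
P[2]: D(K, 0b00001011) = 0b11100110.
P[3]: D(K, 0b01111011) = 0b10010110.
P[4]: D(K, 0b10000100) = 0b01101001.
P[5]: D(K, 0b01010110) = 0b10111011.
Blocks that differ from the original plaintext: P[5].

P[1] = 0b10011101, P[2] = 0b11100110, P[3] = 0b10010110, P[4] = 0b01101001, P[5] = 0b10111011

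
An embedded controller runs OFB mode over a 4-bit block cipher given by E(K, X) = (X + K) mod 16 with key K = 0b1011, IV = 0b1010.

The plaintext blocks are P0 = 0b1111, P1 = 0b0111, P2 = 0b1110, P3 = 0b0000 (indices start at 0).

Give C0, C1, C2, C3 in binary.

C0 = 0b1010, C1 = 0b0111, C2 = 0b0101, C3 = 0b0110

OFB encryption: S_i = E(K, S_{i−1}) with S_{−1} = IV; C_i = P_i ⊕ S_i.
C0: S = E(K, 0b1010) = 0b0101; 0b1111 ⊕ 0b0101 = 0b1010.
C1: S = E(K, 0b0101) = 0b0000; 0b0111 ⊕ 0b0000 = 0b0111.
C2: S = E(K, 0b0000) = 0b1011; 0b1110 ⊕ 0b1011 = 0b0101.
C3: S = E(K, 0b1011) = 0b0110; 0b0000 ⊕ 0b0110 = 0b0110.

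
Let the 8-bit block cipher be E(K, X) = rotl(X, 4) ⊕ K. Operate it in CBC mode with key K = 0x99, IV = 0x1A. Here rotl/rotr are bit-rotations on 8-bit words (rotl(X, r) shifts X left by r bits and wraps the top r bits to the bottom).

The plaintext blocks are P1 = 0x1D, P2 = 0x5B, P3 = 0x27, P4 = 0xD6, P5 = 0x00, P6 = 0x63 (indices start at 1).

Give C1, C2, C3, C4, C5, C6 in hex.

C1 = 0xE9, C2 = 0xB2, C3 = 0xC0, C4 = 0xF8, C5 = 0x16, C6 = 0xCE

CBC encryption: C_i = E(K, P_i ⊕ C_{i−1}), with C_{0} = IV.
C1: P1 ⊕ 0x1A = 0x07; E(K, 0x07) = 0xE9.
C2: P2 ⊕ 0xE9 = 0xB2; E(K, 0xB2) = 0xB2.
C3: P3 ⊕ 0xB2 = 0x95; E(K, 0x95) = 0xC0.
C4: P4 ⊕ 0xC0 = 0x16; E(K, 0x16) = 0xF8.
C5: P5 ⊕ 0xF8 = 0xF8; E(K, 0xF8) = 0x16.
C6: P6 ⊕ 0x16 = 0x75; E(K, 0x75) = 0xCE.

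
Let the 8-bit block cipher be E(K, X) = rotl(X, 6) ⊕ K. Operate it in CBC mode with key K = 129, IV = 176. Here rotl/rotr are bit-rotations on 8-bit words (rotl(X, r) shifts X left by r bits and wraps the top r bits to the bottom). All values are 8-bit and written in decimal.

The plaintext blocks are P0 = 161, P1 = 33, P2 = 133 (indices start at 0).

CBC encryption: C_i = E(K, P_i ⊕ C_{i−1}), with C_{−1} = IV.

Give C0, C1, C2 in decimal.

C0 = 197, C1 = 184, C2 = 206

C0: P0 ⊕ 176 = 17; E(K, 17) = 197.
C1: P1 ⊕ 197 = 228; E(K, 228) = 184.
C2: P2 ⊕ 184 = 61; E(K, 61) = 206.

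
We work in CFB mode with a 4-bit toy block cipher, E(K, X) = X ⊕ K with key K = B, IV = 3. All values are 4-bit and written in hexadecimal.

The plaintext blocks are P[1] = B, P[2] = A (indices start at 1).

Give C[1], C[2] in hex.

CFB encryption: C_i = P_i ⊕ E(K, C_{i−1}), with C_{0} = IV.
C[1]: E(K, 3) = 8; B ⊕ 8 = 3.
C[2]: E(K, 3) = 8; A ⊕ 8 = 2.

C[1] = 3, C[2] = 2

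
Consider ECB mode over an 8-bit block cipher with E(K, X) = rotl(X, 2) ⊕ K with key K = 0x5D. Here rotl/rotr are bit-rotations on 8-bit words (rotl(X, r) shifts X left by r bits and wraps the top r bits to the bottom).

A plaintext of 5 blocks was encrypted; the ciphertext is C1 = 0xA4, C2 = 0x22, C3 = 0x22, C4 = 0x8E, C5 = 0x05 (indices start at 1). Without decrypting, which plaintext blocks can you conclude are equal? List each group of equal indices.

ECB encrypts each block independently with the same key, so equal ciphertext blocks imply equal plaintext blocks.
C2 = C3 = 0x22, so P2 = P3.

P2 = P3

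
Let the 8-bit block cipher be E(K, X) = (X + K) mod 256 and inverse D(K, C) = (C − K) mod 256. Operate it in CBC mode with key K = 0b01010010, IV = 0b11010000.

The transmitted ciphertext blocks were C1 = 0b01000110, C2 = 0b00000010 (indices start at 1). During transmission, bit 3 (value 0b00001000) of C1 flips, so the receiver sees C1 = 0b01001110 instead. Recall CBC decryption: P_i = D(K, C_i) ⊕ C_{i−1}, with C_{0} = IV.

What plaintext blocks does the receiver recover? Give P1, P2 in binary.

Only C1 changed, to 0b01001110. In CBC, a change in C_i garbles P_i and flips the same bit in P_{i+1}. Decrypting the received ciphertext:
P1: D(K, 0b01001110) = 0b11111100; 0b11111100 ⊕ 0b11010000 = 0b00101100.
P2: D(K, 0b00000010) = 0b10110000; 0b10110000 ⊕ 0b01001110 = 0b11111110.
Blocks that differ from the original plaintext: P1, P2.

P1 = 0b00101100, P2 = 0b11111110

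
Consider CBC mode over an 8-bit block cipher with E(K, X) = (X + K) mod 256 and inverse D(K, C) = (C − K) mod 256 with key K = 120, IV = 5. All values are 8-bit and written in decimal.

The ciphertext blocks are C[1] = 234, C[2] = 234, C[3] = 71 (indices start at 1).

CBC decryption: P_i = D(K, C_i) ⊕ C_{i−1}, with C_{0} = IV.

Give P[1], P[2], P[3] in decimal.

P[1]: D(K, 234) = 114; 114 ⊕ 5 = 119.
P[2]: D(K, 234) = 114; 114 ⊕ 234 = 152.
P[3]: D(K, 71) = 207; 207 ⊕ 234 = 37.

P[1] = 119, P[2] = 152, P[3] = 37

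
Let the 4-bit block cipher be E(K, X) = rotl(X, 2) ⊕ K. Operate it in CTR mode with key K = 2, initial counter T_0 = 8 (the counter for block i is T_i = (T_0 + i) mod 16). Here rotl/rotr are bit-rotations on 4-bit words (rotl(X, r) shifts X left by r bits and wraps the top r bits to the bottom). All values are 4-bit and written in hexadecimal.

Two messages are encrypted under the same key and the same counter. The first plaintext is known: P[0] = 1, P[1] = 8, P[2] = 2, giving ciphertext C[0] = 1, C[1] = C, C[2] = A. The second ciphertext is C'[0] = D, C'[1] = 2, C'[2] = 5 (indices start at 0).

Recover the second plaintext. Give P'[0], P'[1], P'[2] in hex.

P'[0] = D, P'[1] = 6, P'[2] = D

In CTR with a reused counter, both messages share the same keystream S_i, so C_i ⊕ C'_i = P_i ⊕ P'_i and thus P'_i = P_i ⊕ C_i ⊕ C'_i.
P'[0]: 1 ⊕ 1 ⊕ D = D.
P'[1]: 8 ⊕ C ⊕ 2 = 6.
P'[2]: 2 ⊕ A ⊕ 5 = D.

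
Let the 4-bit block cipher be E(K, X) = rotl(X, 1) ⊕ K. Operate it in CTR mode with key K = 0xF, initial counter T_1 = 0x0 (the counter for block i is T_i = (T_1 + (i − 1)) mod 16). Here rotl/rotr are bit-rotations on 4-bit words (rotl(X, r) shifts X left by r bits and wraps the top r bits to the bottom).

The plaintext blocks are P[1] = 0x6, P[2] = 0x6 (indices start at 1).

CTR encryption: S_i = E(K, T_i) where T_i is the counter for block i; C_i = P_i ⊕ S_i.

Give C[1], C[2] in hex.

C[1] = 0x9, C[2] = 0xB

C[1]: T = 0x0, S = E(K, T) = 0xF; 0x6 ⊕ 0xF = 0x9.
C[2]: T = 0x1, S = E(K, T) = 0xD; 0x6 ⊕ 0xD = 0xB.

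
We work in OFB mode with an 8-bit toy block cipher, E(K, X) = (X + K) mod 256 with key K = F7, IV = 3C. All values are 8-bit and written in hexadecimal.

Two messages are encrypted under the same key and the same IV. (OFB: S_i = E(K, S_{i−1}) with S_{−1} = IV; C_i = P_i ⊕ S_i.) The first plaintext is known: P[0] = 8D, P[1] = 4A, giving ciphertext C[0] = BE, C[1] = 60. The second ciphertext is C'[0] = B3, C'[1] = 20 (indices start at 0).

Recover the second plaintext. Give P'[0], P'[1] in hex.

P'[0] = 80, P'[1] = 0A

In OFB with a reused IV, both messages share the same keystream S_i, so C_i ⊕ C'_i = P_i ⊕ P'_i and thus P'_i = P_i ⊕ C_i ⊕ C'_i.
P'[0]: 8D ⊕ BE ⊕ B3 = 80.
P'[1]: 4A ⊕ 60 ⊕ 20 = 0A.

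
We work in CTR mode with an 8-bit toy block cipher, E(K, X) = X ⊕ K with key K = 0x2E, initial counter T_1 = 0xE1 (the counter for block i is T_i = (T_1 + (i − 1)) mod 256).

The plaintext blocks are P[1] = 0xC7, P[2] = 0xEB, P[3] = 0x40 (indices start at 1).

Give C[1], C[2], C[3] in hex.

C[1] = 0x08, C[2] = 0x27, C[3] = 0x8D

CTR encryption: S_i = E(K, T_i) where T_i is the counter for block i; C_i = P_i ⊕ S_i.
C[1]: T = 0xE1, S = E(K, T) = 0xCF; 0xC7 ⊕ 0xCF = 0x08.
C[2]: T = 0xE2, S = E(K, T) = 0xCC; 0xEB ⊕ 0xCC = 0x27.
C[3]: T = 0xE3, S = E(K, T) = 0xCD; 0x40 ⊕ 0xCD = 0x8D.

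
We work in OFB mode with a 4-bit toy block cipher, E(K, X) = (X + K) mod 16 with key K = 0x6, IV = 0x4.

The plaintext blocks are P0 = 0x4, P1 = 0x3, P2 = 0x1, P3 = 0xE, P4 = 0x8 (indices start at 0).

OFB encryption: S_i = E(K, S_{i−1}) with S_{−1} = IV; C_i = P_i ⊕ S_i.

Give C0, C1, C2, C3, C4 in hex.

C0 = 0xE, C1 = 0x3, C2 = 0x7, C3 = 0x2, C4 = 0xA

C0: S = E(K, 0x4) = 0xA; 0x4 ⊕ 0xA = 0xE.
C1: S = E(K, 0xA) = 0x0; 0x3 ⊕ 0x0 = 0x3.
C2: S = E(K, 0x0) = 0x6; 0x1 ⊕ 0x6 = 0x7.
C3: S = E(K, 0x6) = 0xC; 0xE ⊕ 0xC = 0x2.
C4: S = E(K, 0xC) = 0x2; 0x8 ⊕ 0x2 = 0xA.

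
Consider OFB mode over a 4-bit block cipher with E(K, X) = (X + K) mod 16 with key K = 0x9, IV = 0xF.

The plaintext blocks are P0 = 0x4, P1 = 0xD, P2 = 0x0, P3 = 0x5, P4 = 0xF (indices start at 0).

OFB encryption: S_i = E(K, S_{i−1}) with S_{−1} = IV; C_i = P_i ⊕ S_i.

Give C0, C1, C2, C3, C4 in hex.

C0 = 0xC, C1 = 0xC, C2 = 0xA, C3 = 0x6, C4 = 0x3

C0: S = E(K, 0xF) = 0x8; 0x4 ⊕ 0x8 = 0xC.
C1: S = E(K, 0x8) = 0x1; 0xD ⊕ 0x1 = 0xC.
C2: S = E(K, 0x1) = 0xA; 0x0 ⊕ 0xA = 0xA.
C3: S = E(K, 0xA) = 0x3; 0x5 ⊕ 0x3 = 0x6.
C4: S = E(K, 0x3) = 0xC; 0xF ⊕ 0xC = 0x3.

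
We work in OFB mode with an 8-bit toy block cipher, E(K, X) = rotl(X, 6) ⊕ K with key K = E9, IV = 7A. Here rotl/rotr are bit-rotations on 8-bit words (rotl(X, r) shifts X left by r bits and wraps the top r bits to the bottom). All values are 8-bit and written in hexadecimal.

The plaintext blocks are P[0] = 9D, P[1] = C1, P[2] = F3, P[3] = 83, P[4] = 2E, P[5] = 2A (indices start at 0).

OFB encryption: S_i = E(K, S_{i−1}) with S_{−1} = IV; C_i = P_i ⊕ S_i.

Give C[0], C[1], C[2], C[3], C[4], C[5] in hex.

C[0] = EA, C[1] = F5, C[2] = 17, C[3] = 53, C[4] = F3, C[5] = B4

C[0]: S = E(K, 7A) = 77; 9D ⊕ 77 = EA.
C[1]: S = E(K, 77) = 34; C1 ⊕ 34 = F5.
C[2]: S = E(K, 34) = E4; F3 ⊕ E4 = 17.
C[3]: S = E(K, E4) = D0; 83 ⊕ D0 = 53.
C[4]: S = E(K, D0) = DD; 2E ⊕ DD = F3.
C[5]: S = E(K, DD) = 9E; 2A ⊕ 9E = B4.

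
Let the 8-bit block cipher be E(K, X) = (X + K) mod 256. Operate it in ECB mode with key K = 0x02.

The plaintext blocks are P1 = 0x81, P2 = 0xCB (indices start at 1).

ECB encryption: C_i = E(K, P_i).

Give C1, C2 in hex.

C1: E(K, 0x81) = 0x83.
C2: E(K, 0xCB) = 0xCD.

C1 = 0x83, C2 = 0xCD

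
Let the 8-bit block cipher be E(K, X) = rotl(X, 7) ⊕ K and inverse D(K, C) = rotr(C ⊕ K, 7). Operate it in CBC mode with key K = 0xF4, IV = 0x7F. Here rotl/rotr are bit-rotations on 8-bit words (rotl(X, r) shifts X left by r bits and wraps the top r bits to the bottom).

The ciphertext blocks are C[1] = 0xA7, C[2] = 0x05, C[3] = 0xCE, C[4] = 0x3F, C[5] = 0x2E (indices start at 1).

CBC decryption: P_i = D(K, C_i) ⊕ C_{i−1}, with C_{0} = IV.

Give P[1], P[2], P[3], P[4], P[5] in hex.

P[1]: D(K, 0xA7) = 0xA6; 0xA6 ⊕ 0x7F = 0xD9.
P[2]: D(K, 0x05) = 0xE3; 0xE3 ⊕ 0xA7 = 0x44.
P[3]: D(K, 0xCE) = 0x74; 0x74 ⊕ 0x05 = 0x71.
P[4]: D(K, 0x3F) = 0x97; 0x97 ⊕ 0xCE = 0x59.
P[5]: D(K, 0x2E) = 0xB5; 0xB5 ⊕ 0x3F = 0x8A.

P[1] = 0xD9, P[2] = 0x44, P[3] = 0x71, P[4] = 0x59, P[5] = 0x8A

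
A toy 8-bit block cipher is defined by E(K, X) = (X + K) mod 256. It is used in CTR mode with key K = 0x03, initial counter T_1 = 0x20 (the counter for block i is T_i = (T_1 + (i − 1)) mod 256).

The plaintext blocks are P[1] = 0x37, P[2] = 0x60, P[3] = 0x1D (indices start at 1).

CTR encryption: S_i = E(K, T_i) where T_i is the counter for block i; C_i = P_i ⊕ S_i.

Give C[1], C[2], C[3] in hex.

C[1]: T = 0x20, S = E(K, T) = 0x23; 0x37 ⊕ 0x23 = 0x14.
C[2]: T = 0x21, S = E(K, T) = 0x24; 0x60 ⊕ 0x24 = 0x44.
C[3]: T = 0x22, S = E(K, T) = 0x25; 0x1D ⊕ 0x25 = 0x38.

C[1] = 0x14, C[2] = 0x44, C[3] = 0x38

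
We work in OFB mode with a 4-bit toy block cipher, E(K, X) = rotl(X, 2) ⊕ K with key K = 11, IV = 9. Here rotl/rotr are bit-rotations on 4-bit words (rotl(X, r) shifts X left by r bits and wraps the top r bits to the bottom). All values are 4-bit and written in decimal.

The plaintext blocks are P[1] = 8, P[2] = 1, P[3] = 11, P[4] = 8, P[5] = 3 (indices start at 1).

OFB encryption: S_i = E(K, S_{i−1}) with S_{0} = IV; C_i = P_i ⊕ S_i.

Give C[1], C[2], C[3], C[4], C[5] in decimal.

C[1] = 5, C[2] = 13, C[3] = 3, C[4] = 1, C[5] = 14

C[1]: S = E(K, 9) = 13; 8 ⊕ 13 = 5.
C[2]: S = E(K, 13) = 12; 1 ⊕ 12 = 13.
C[3]: S = E(K, 12) = 8; 11 ⊕ 8 = 3.
C[4]: S = E(K, 8) = 9; 8 ⊕ 9 = 1.
C[5]: S = E(K, 9) = 13; 3 ⊕ 13 = 14.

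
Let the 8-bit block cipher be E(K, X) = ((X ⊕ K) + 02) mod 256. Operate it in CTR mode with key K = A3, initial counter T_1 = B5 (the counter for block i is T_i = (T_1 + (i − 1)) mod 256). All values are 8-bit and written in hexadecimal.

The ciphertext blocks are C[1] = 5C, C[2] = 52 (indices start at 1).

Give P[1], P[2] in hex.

P[1] = 44, P[2] = 45

CTR decryption: S_i = E(K, T_i) where T_i is the counter for block i; P_i = C_i ⊕ S_i.
P[1]: T = B5, S = E(K, T) = 18; 5C ⊕ 18 = 44.
P[2]: T = B6, S = E(K, T) = 17; 52 ⊕ 17 = 45.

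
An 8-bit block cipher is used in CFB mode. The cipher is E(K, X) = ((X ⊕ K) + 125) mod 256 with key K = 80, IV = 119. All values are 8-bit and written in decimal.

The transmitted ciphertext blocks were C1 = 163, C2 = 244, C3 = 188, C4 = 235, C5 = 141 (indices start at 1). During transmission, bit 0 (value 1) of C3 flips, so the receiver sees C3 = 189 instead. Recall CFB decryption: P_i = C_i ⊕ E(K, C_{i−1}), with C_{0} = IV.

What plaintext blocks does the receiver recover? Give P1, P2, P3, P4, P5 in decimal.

Only C3 changed, to 189. In CFB, a change in C_i flips the same bit in P_i and garbles P_{i+1}. Decrypting the received ciphertext:
P1: E(K, 119) = 164; 163 ⊕ 164 = 7.
P2: E(K, 163) = 112; 244 ⊕ 112 = 132.
P3: E(K, 244) = 33; 189 ⊕ 33 = 156.
P4: E(K, 189) = 106; 235 ⊕ 106 = 129.
P5: E(K, 235) = 56; 141 ⊕ 56 = 181.
Blocks that differ from the original plaintext: P3, P4.

P1 = 7, P2 = 132, P3 = 156, P4 = 129, P5 = 181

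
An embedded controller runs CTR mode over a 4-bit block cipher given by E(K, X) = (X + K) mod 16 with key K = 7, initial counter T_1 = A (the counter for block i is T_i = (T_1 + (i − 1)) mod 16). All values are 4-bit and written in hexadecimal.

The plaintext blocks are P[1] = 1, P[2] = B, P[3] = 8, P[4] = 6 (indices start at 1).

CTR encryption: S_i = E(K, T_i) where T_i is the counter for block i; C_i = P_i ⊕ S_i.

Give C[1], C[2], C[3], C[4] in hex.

C[1] = 0, C[2] = 9, C[3] = B, C[4] = 2

C[1]: T = A, S = E(K, T) = 1; 1 ⊕ 1 = 0.
C[2]: T = B, S = E(K, T) = 2; B ⊕ 2 = 9.
C[3]: T = C, S = E(K, T) = 3; 8 ⊕ 3 = B.
C[4]: T = D, S = E(K, T) = 4; 6 ⊕ 4 = 2.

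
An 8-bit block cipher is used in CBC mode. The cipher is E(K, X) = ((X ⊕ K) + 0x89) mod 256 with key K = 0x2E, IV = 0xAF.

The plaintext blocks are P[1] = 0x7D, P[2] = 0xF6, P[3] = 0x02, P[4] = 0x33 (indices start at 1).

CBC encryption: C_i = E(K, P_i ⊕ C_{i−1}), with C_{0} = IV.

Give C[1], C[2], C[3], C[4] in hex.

C[1] = 0x85, C[2] = 0xE6, C[3] = 0x53, C[4] = 0xD7

C[1]: P[1] ⊕ 0xAF = 0xD2; E(K, 0xD2) = 0x85.
C[2]: P[2] ⊕ 0x85 = 0x73; E(K, 0x73) = 0xE6.
C[3]: P[3] ⊕ 0xE6 = 0xE4; E(K, 0xE4) = 0x53.
C[4]: P[4] ⊕ 0x53 = 0x60; E(K, 0x60) = 0xD7.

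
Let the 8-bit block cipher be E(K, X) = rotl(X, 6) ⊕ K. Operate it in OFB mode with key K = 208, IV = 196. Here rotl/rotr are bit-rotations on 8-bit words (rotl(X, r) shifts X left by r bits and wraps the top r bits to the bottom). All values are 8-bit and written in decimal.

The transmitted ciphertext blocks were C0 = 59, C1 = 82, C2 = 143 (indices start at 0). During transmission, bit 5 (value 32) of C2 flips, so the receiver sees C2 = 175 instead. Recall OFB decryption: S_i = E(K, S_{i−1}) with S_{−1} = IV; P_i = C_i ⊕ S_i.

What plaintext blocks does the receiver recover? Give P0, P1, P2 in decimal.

Only C2 changed, to 175. In OFB, a change in C_i flips the same bit in P_i only; the keystream is unaffected. Decrypting the received ciphertext:
P0: S = E(K, 196) = 225; 59 ⊕ 225 = 218.
P1: S = E(K, 225) = 168; 82 ⊕ 168 = 250.
P2: S = E(K, 168) = 250; 175 ⊕ 250 = 85.
Blocks that differ from the original plaintext: P2.

P0 = 218, P1 = 250, P2 = 85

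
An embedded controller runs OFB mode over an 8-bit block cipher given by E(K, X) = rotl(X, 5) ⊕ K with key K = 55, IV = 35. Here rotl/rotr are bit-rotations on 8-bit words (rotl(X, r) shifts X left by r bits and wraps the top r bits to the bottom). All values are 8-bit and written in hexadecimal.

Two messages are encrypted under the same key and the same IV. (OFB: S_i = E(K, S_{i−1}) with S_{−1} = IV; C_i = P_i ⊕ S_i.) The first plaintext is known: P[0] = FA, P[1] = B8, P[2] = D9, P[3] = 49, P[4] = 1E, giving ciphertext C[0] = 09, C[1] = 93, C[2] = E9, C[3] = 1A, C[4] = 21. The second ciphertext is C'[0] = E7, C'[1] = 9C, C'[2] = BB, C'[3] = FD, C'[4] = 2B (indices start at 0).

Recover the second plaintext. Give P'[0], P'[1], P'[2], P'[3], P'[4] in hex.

In OFB with a reused IV, both messages share the same keystream S_i, so C_i ⊕ C'_i = P_i ⊕ P'_i and thus P'_i = P_i ⊕ C_i ⊕ C'_i.
P'[0]: FA ⊕ 09 ⊕ E7 = 14.
P'[1]: B8 ⊕ 93 ⊕ 9C = B7.
P'[2]: D9 ⊕ E9 ⊕ BB = 8B.
P'[3]: 49 ⊕ 1A ⊕ FD = AE.
P'[4]: 1E ⊕ 21 ⊕ 2B = 14.

P'[0] = 14, P'[1] = B7, P'[2] = 8B, P'[3] = AE, P'[4] = 14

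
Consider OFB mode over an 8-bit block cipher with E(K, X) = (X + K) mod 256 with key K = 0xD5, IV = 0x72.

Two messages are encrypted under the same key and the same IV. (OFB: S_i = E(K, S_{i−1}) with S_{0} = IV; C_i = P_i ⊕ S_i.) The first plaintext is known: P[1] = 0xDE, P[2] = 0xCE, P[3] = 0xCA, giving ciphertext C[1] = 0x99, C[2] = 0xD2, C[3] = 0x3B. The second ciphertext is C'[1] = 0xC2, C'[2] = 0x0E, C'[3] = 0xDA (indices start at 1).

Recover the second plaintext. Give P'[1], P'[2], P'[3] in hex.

In OFB with a reused IV, both messages share the same keystream S_i, so C_i ⊕ C'_i = P_i ⊕ P'_i and thus P'_i = P_i ⊕ C_i ⊕ C'_i.
P'[1]: 0xDE ⊕ 0x99 ⊕ 0xC2 = 0x85.
P'[2]: 0xCE ⊕ 0xD2 ⊕ 0x0E = 0x12.
P'[3]: 0xCA ⊕ 0x3B ⊕ 0xDA = 0x2B.

P'[1] = 0x85, P'[2] = 0x12, P'[3] = 0x2B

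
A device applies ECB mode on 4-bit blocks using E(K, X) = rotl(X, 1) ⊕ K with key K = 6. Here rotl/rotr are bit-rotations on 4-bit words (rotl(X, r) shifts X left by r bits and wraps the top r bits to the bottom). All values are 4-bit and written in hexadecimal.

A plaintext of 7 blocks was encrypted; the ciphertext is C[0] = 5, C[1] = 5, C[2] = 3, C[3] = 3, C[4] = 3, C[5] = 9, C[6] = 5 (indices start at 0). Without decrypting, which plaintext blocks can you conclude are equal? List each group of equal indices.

P[0] = P[1] = P[6]; P[2] = P[3] = P[4]

ECB encrypts each block independently with the same key, so equal ciphertext blocks imply equal plaintext blocks.
C[0] = C[1] = C[6] = 5, so P[0] = P[1] = P[6].
C[2] = C[3] = C[4] = 3, so P[2] = P[3] = P[4].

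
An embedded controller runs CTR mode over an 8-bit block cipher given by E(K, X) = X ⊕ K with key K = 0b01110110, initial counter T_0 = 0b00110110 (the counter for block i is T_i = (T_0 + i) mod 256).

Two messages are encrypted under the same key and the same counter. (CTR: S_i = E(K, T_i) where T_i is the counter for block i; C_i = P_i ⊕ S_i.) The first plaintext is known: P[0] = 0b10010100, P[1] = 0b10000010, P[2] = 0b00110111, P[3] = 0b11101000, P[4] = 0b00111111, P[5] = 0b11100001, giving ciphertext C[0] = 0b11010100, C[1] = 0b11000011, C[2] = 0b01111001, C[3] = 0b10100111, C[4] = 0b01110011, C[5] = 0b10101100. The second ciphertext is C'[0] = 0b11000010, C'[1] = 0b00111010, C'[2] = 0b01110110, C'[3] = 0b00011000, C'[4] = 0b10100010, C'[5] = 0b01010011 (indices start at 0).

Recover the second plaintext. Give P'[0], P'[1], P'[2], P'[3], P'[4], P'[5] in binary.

In CTR with a reused counter, both messages share the same keystream S_i, so C_i ⊕ C'_i = P_i ⊕ P'_i and thus P'_i = P_i ⊕ C_i ⊕ C'_i.
P'[0]: 0b10010100 ⊕ 0b11010100 ⊕ 0b11000010 = 0b10000010.
P'[1]: 0b10000010 ⊕ 0b11000011 ⊕ 0b00111010 = 0b01111011.
P'[2]: 0b00110111 ⊕ 0b01111001 ⊕ 0b01110110 = 0b00111000.
P'[3]: 0b11101000 ⊕ 0b10100111 ⊕ 0b00011000 = 0b01010111.
P'[4]: 0b00111111 ⊕ 0b01110011 ⊕ 0b10100010 = 0b11101110.
P'[5]: 0b11100001 ⊕ 0b10101100 ⊕ 0b01010011 = 0b00011110.

P'[0] = 0b10000010, P'[1] = 0b01111011, P'[2] = 0b00111000, P'[3] = 0b01010111, P'[4] = 0b11101110, P'[5] = 0b00011110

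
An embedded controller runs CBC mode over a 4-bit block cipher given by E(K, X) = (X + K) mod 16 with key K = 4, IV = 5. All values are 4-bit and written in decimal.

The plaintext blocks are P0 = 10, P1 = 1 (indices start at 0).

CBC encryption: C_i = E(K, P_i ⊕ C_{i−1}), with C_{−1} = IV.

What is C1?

C1 = 6

C0: P0 ⊕ 5 = 15; E(K, 15) = 3.
C1: P1 ⊕ 3 = 2; E(K, 2) = 6.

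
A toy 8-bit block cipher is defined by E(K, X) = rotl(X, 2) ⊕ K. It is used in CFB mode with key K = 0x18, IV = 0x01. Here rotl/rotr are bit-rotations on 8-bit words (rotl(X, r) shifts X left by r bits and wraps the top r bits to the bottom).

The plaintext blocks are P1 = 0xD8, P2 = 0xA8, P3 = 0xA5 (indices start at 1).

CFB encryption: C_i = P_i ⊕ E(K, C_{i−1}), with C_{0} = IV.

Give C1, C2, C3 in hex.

C1: E(K, 0x01) = 0x1C; 0xD8 ⊕ 0x1C = 0xC4.
C2: E(K, 0xC4) = 0x0B; 0xA8 ⊕ 0x0B = 0xA3.
C3: E(K, 0xA3) = 0x96; 0xA5 ⊕ 0x96 = 0x33.

C1 = 0xC4, C2 = 0xA3, C3 = 0x33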